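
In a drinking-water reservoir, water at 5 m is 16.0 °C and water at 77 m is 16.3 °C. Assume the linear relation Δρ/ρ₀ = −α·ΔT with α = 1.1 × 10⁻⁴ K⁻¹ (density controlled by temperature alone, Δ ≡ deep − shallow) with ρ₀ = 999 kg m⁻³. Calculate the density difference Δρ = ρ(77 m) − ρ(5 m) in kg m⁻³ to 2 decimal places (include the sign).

ΔT = +0.3 K, Δρ/ρ₀ = −αΔT = -3.30 × 10⁻⁵.
Δρ = 999 × (-3.30 × 10⁻⁵) = -0.03 kg m⁻³.
Negative Δρ: lighter below, statically unstable.

-0.03 kg m⁻³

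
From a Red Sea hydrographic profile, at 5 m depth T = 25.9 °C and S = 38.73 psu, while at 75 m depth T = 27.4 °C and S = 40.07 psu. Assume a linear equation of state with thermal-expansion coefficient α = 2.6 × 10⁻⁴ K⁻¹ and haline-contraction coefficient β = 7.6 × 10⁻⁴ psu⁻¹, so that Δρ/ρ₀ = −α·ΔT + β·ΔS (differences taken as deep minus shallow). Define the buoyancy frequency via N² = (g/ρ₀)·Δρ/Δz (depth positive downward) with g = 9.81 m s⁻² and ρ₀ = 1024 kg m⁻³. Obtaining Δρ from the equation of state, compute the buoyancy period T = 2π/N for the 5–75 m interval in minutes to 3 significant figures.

11.2 min

ΔT = +1.5 K, ΔS = +1.34 psu (deep − shallow).
Δρ/ρ₀ = −αΔT + βΔS = -3.90 × 10⁻⁴ + 1.0184 × 10⁻³ = 6.284 × 10⁻⁴, so Δρ ≈ 0.6435 kg m⁻³.
N² = (g/ρ₀)·Δρ/Δz = g·(Δρ/ρ₀)/Δz = 9.81 × 6.284 × 10⁻⁴ / 70 = 8.8066 × 10⁻⁵ s⁻².
N = √(8.8066 × 10⁻⁵) = 9.3843 × 10⁻³ rad s⁻¹ → T = 2π/N = 669.54 s = 11.159 min ≈ 11.2 min.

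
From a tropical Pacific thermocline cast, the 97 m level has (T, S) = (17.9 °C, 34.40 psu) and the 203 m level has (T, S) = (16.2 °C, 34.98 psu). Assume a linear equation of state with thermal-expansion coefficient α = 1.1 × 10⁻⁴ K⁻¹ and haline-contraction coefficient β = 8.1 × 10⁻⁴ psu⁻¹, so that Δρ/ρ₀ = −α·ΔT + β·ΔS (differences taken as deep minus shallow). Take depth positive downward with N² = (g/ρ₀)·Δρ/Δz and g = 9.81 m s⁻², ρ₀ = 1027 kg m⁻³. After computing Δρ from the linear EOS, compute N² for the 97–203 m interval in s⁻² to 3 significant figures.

ΔT = -1.7 K, ΔS = +0.58 psu (deep − shallow).
Δρ/ρ₀ = −αΔT + βΔS = 1.87 × 10⁻⁴ + 4.698 × 10⁻⁴ = 6.568 × 10⁻⁴, so Δρ ≈ 0.6745 kg m⁻³.
N² = (g/ρ₀)·Δρ/Δz = g·(Δρ/ρ₀)/Δz = 9.81 × 6.568 × 10⁻⁴ / 106 = 6.0785 × 10⁻⁵ s⁻² ≈ 6.08 × 10⁻⁵ s⁻².

6.08 × 10⁻⁵ s⁻²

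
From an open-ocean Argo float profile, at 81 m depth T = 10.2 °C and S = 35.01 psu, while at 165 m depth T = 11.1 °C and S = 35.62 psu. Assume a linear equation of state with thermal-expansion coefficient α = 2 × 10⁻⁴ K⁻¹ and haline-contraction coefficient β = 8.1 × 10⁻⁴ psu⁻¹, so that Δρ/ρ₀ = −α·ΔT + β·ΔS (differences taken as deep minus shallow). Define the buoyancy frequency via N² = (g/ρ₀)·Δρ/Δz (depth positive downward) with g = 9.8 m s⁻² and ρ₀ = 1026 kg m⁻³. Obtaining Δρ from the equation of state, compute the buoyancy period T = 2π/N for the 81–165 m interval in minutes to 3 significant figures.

17.3 min

ΔT = +0.9 K, ΔS = +0.61 psu (deep − shallow).
Δρ/ρ₀ = −αΔT + βΔS = -1.80 × 10⁻⁴ + 4.941 × 10⁻⁴ = 3.141 × 10⁻⁴, so Δρ ≈ 0.3223 kg m⁻³.
N² = (g/ρ₀)·Δρ/Δz = g·(Δρ/ρ₀)/Δz = 9.8 × 3.141 × 10⁻⁴ / 84 = 3.6645 × 10⁻⁵ s⁻².
N = √(3.6645 × 10⁻⁵) = 6.0535 × 10⁻³ rad s⁻¹ → T = 2π/N = 1.0379 × 10³ s = 17.298 min ≈ 17.3 min.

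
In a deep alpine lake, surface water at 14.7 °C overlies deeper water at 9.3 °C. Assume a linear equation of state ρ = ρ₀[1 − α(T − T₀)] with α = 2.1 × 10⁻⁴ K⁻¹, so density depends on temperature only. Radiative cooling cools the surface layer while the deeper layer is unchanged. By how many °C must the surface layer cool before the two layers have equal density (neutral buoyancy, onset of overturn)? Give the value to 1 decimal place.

With temperature the only control, equal density requires T_surf′ = T_deep.
T_surf′ = 9.3 °C.
Cooling required: 14.7 − 9.3 = 5.4 °C.

5.4 °C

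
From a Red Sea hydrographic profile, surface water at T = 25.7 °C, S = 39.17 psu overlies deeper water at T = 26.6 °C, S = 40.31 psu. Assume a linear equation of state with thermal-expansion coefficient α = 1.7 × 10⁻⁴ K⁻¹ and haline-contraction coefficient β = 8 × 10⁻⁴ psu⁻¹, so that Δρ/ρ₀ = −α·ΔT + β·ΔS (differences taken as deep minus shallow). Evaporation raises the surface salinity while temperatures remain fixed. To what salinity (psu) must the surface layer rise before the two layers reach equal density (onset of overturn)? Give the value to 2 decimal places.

Neutral buoyancy requires −α(T_deep − T_surf) + β(S_deep − S_surf′) = 0.
S_surf′ = S_deep − (α/β)·ΔT = 40.31 − (1.7 × 10⁻⁴/8 × 10⁻⁴)·(+0.9) = 40.1188 psu.
Increase required: 40.1188 − 39.17 = 0.9488 psu.

40.12 psu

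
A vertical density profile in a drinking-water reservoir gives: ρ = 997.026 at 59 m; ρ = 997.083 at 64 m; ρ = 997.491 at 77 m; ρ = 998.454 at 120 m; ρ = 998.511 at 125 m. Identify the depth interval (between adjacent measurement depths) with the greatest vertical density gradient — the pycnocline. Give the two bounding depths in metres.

Compute the density gradient over each adjacent pair:
  59–64 m: Δρ/Δz = 0.057/5 = 0.011 kg m⁻⁴
  64–77 m: Δρ/Δz = 0.408/13 = 0.031 kg m⁻⁴
  77–120 m: Δρ/Δz = 0.963/43 = 0.022 kg m⁻⁴
  120–125 m: Δρ/Δz = 0.057/5 = 0.011 kg m⁻⁴
The largest gradient is in the 64–77 m interval — the pycnocline.

64–77 m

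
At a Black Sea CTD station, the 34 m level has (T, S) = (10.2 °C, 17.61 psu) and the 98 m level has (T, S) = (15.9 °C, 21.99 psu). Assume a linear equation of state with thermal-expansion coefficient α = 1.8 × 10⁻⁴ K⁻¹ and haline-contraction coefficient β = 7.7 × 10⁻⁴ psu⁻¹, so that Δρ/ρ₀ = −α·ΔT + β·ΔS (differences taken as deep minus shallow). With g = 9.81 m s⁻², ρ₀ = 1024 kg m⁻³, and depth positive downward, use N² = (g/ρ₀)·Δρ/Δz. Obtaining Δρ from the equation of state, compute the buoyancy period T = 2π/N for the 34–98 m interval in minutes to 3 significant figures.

5.52 min

ΔT = +5.7 K, ΔS = +4.38 psu (deep − shallow).
Δρ/ρ₀ = −αΔT + βΔS = -1.026 × 10⁻³ + 3.3726 × 10⁻³ = 2.3466 × 10⁻³, so Δρ ≈ 2.403 kg m⁻³.
N² = (g/ρ₀)·Δρ/Δz = g·(Δρ/ρ₀)/Δz = 9.81 × 2.3466 × 10⁻³ / 64 = 3.5969 × 10⁻⁴ s⁻².
N = √(3.5969 × 10⁻⁴) = 0.018965 rad s⁻¹ → T = 2π/N = 331.30 s = 5.5217 min ≈ 5.52 min.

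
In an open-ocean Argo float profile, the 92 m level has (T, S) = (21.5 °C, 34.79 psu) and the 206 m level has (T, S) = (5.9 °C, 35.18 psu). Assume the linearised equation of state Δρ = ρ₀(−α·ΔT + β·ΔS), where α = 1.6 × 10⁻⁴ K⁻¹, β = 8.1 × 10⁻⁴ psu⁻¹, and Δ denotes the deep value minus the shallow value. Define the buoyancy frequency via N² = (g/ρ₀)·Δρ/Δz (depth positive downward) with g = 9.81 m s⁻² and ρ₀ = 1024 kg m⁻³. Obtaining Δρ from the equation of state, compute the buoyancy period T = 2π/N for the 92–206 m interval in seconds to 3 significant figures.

404 s

ΔT = -15.6 K, ΔS = +0.39 psu (deep − shallow).
Δρ/ρ₀ = −αΔT + βΔS = 2.496 × 10⁻³ + 3.159 × 10⁻⁴ = 2.8119 × 10⁻³, so Δρ ≈ 2.879 kg m⁻³.
N² = (g/ρ₀)·Δρ/Δz = g·(Δρ/ρ₀)/Δz = 9.81 × 2.8119 × 10⁻³ / 114 = 2.4197 × 10⁻⁴ s⁻².
N = √(2.4197 × 10⁻⁴) = 0.015555 rad s⁻¹ → T = 2π/N = 403.93 s ≈ 404 s.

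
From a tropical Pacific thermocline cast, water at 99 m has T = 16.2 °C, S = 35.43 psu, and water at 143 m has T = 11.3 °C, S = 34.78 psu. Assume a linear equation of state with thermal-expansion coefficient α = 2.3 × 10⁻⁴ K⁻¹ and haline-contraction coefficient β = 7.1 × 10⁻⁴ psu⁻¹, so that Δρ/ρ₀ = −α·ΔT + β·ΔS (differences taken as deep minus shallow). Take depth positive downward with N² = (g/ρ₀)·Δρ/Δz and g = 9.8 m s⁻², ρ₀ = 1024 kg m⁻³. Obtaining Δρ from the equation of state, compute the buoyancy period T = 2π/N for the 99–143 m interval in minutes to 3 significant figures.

ΔT = -4.9 K, ΔS = -0.65 psu (deep − shallow).
Δρ/ρ₀ = −αΔT + βΔS = 1.127 × 10⁻³ − 4.615 × 10⁻⁴ = 6.655 × 10⁻⁴, so Δρ ≈ 0.6815 kg m⁻³.
N² = (g/ρ₀)·Δρ/Δz = g·(Δρ/ρ₀)/Δz = 9.8 × 6.655 × 10⁻⁴ / 44 = 1.4823 × 10⁻⁴ s⁻².
N = √(1.4823 × 10⁻⁴) = 0.012175 rad s⁻¹ → T = 2π/N = 516.07 s = 8.6012 min ≈ 8.60 min.

8.60 min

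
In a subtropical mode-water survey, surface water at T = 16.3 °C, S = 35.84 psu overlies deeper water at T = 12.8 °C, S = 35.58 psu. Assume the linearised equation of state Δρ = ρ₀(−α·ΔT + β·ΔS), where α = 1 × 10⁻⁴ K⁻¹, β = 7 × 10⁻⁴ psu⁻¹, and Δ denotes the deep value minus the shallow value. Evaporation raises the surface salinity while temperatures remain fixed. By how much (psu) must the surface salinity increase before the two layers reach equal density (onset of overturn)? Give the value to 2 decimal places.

Neutral buoyancy requires −α(T_deep − T_surf) + β(S_deep − S_surf′) = 0.
S_surf′ = S_deep − (α/β)·ΔT = 35.58 − (1 × 10⁻⁴/7 × 10⁻⁴)·(-3.5) = 36.0800 psu.
Increase required: 36.0800 − 35.84 = 0.2400 psu.

0.24 psu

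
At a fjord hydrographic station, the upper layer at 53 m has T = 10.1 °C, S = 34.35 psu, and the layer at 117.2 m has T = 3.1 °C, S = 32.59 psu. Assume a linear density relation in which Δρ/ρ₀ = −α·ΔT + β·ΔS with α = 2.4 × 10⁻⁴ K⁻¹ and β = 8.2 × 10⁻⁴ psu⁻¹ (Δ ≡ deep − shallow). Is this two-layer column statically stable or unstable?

ΔT = 3.1 − 10.1 = -7.0 K and ΔS = 32.59 − 34.35 = -1.76 psu (deep − shallow).
−αΔT = 1.68 × 10⁻³; βΔS = -1.4432 × 10⁻³; sum Δρ/ρ₀ = 2.368 × 10⁻⁴.
Δρ/ρ₀ > 0, so Δρ > 0: deeper water is denser → statically stable.

stable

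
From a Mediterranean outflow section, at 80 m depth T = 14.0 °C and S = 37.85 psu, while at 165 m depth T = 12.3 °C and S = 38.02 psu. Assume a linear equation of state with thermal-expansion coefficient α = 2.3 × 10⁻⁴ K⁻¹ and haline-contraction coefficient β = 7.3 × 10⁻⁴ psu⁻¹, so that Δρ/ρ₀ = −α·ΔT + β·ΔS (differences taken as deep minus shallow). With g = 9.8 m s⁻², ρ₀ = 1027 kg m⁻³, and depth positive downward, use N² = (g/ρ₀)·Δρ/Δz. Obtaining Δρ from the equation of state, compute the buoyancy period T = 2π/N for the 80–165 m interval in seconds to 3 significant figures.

815 s

ΔT = -1.7 K, ΔS = +0.17 psu (deep − shallow).
Δρ/ρ₀ = −αΔT + βΔS = 3.91 × 10⁻⁴ + 1.241 × 10⁻⁴ = 5.151 × 10⁻⁴, so Δρ ≈ 0.5290 kg m⁻³.
N² = (g/ρ₀)·Δρ/Δz = g·(Δρ/ρ₀)/Δz = 9.8 × 5.151 × 10⁻⁴ / 85 = 5.9388 × 10⁻⁵ s⁻².
N = √(5.9388 × 10⁻⁵) = 7.7064 × 10⁻³ rad s⁻¹ → T = 2π/N = 815.32 s ≈ 815 s.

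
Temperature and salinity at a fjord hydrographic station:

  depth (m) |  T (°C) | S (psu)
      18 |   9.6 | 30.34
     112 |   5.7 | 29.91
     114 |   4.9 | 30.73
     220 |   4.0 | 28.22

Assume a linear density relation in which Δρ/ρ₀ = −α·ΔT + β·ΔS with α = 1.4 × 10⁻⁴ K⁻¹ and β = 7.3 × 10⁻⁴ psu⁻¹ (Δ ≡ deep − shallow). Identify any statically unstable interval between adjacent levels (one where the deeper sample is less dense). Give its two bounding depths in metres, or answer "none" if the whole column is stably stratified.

114–220 m

Evaluate Δρ/ρ₀ = −αΔT + βΔS across each adjacent pair:
  18–112 m: −αΔT+βΔS = −(1.4 × 10⁻⁴)(-3.9)+(7.3 × 10⁻⁴)(-0.43) = 2.3 × 10⁻⁴ → stable
  112–114 m: −αΔT+βΔS = −(1.4 × 10⁻⁴)(-0.8)+(7.3 × 10⁻⁴)(+0.82) = 7.1 × 10⁻⁴ → stable
  114–220 m: −αΔT+βΔS = −(1.4 × 10⁻⁴)(-0.9)+(7.3 × 10⁻⁴)(-2.51) = -1.7 × 10⁻³ → UNSTABLE
The 114–220 m interval has Δρ < 0: lighter water underlies denser water.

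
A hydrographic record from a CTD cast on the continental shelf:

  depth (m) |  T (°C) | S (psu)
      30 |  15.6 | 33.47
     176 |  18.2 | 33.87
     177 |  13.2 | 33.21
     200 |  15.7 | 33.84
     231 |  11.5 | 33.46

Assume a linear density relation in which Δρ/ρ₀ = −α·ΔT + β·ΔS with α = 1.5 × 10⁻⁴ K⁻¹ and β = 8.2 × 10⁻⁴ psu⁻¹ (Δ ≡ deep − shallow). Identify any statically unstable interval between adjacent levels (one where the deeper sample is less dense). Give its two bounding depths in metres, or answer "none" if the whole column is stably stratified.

30–176 m

Evaluate Δρ/ρ₀ = −αΔT + βΔS across each adjacent pair:
  30–176 m: −αΔT+βΔS = −(1.5 × 10⁻⁴)(+2.6)+(8.2 × 10⁻⁴)(+0.40) = -6.2 × 10⁻⁵ → UNSTABLE
  176–177 m: −αΔT+βΔS = −(1.5 × 10⁻⁴)(-5.0)+(8.2 × 10⁻⁴)(-0.66) = 2.1 × 10⁻⁴ → stable
  177–200 m: −αΔT+βΔS = −(1.5 × 10⁻⁴)(+2.5)+(8.2 × 10⁻⁴)(+0.63) = 1.4 × 10⁻⁴ → stable
  200–231 m: −αΔT+βΔS = −(1.5 × 10⁻⁴)(-4.2)+(8.2 × 10⁻⁴)(-0.38) = 3.2 × 10⁻⁴ → stable
The 30–176 m interval has Δρ < 0: lighter water underlies denser water.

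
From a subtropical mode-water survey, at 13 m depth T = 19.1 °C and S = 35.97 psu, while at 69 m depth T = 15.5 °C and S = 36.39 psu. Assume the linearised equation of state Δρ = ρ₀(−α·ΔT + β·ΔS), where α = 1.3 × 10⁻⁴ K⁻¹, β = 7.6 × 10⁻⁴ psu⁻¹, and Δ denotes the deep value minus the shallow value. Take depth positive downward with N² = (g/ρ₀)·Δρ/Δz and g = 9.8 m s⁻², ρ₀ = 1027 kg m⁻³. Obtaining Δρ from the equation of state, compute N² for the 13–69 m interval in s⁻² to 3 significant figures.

1.38 × 10⁻⁴ s⁻²

ΔT = -3.6 K, ΔS = +0.42 psu (deep − shallow).
Δρ/ρ₀ = −αΔT + βΔS = 4.68 × 10⁻⁴ + 3.192 × 10⁻⁴ = 7.872 × 10⁻⁴, so Δρ ≈ 0.8085 kg m⁻³.
N² = (g/ρ₀)·Δρ/Δz = g·(Δρ/ρ₀)/Δz = 9.8 × 7.872 × 10⁻⁴ / 56 = 1.3776 × 10⁻⁴ s⁻² ≈ 1.38 × 10⁻⁴ s⁻².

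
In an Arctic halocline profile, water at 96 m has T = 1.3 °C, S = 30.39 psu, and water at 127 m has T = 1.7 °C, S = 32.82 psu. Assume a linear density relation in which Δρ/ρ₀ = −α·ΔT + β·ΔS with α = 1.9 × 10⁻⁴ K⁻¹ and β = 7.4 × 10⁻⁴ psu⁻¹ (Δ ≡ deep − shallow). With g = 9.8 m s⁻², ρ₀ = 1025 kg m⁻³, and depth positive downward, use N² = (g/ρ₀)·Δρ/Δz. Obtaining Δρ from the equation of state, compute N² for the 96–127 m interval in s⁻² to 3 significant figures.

5.44 × 10⁻⁴ s⁻²

ΔT = +0.4 K, ΔS = +2.43 psu (deep − shallow).
Δρ/ρ₀ = −αΔT + βΔS = -7.60 × 10⁻⁵ + 1.7982 × 10⁻³ = 1.7222 × 10⁻³, so Δρ ≈ 1.765 kg m⁻³.
N² = (g/ρ₀)·Δρ/Δz = g·(Δρ/ρ₀)/Δz = 9.8 × 1.7222 × 10⁻³ / 31 = 5.4444 × 10⁻⁴ s⁻² ≈ 5.44 × 10⁻⁴ s⁻².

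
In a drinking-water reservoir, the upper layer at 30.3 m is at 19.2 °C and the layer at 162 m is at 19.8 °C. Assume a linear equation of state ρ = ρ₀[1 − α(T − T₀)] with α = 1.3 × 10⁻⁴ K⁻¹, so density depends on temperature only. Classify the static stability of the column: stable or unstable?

unstable

ΔT = 19.8 − 19.2 = +0.6 K, so Δρ/ρ₀ = −αΔT = -7.80 × 10⁻⁵.
Δρ/ρ₀ < 0, so Δρ < 0: deeper water is lighter → statically unstable; the column would overturn.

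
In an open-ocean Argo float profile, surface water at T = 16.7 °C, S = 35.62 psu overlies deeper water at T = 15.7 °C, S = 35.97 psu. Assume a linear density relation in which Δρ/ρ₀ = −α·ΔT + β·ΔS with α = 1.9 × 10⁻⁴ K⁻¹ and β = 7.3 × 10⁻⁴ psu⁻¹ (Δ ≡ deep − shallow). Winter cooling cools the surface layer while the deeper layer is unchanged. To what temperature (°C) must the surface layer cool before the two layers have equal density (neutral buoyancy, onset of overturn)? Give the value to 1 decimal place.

Neutral buoyancy requires Δρ = 0, i.e. −α(T_deep − T_surf′) + β(S_deep − S_surf) = 0.
T_surf′ = T_deep − (β/α)·ΔS = 15.7 − (7.3 × 10⁻⁴/1.9 × 10⁻⁴)·(+0.35) = 14.355 °C.
Cooling required: 16.7 − (14.355) = 2.345 °C.

14.4 °C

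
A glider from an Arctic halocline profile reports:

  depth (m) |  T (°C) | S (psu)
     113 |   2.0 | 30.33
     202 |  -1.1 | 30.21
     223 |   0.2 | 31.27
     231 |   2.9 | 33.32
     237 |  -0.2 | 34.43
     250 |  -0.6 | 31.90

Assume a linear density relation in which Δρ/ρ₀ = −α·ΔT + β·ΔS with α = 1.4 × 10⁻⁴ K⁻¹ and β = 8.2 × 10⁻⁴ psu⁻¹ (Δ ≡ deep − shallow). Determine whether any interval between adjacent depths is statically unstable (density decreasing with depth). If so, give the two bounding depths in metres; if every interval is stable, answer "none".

Evaluate Δρ/ρ₀ = −αΔT + βΔS across each adjacent pair:
  113–202 m: −αΔT+βΔS = −(1.4 × 10⁻⁴)(-3.1)+(8.2 × 10⁻⁴)(-0.12) = 3.4 × 10⁻⁴ → stable
  202–223 m: −αΔT+βΔS = −(1.4 × 10⁻⁴)(+1.3)+(8.2 × 10⁻⁴)(+1.06) = 6.9 × 10⁻⁴ → stable
  223–231 m: −αΔT+βΔS = −(1.4 × 10⁻⁴)(+2.7)+(8.2 × 10⁻⁴)(+2.05) = 1.3 × 10⁻³ → stable
  231–237 m: −αΔT+βΔS = −(1.4 × 10⁻⁴)(-3.1)+(8.2 × 10⁻⁴)(+1.11) = 1.3 × 10⁻³ → stable
  237–250 m: −αΔT+βΔS = −(1.4 × 10⁻⁴)(-0.4)+(8.2 × 10⁻⁴)(-2.53) = -2.0 × 10⁻³ → UNSTABLE
The 237–250 m interval has Δρ < 0: lighter water underlies denser water.

237–250 m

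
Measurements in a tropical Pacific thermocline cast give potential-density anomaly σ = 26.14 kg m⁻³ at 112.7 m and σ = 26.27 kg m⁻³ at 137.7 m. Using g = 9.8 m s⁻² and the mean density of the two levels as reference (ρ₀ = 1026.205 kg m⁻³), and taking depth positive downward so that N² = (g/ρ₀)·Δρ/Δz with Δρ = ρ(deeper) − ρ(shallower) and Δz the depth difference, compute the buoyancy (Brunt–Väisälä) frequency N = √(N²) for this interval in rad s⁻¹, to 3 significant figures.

7.05 × 10⁻³ rad s⁻¹

Δρ = 1026.27 − 1026.14 = 0.13 kg m⁻³ over Δz = 137.7 − 112.7 = 25 m.
N² = (9.8/1026.205) × (0.13/25) = 4.9659 × 10⁻⁵ s⁻².
N = √(4.9659 × 10⁻⁵) = 7.0469 × 10⁻³ rad s⁻¹ ≈ 7.05 × 10⁻³ rad s⁻¹.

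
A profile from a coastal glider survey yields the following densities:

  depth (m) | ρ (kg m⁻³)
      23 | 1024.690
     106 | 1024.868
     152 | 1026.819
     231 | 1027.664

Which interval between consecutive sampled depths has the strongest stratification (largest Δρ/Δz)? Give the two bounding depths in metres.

Compute the density gradient over each adjacent pair:
  23–106 m: Δρ/Δz = 0.178/83 = 2.1 × 10⁻³ kg m⁻⁴
  106–152 m: Δρ/Δz = 1.951/46 = 0.042 kg m⁻⁴
  152–231 m: Δρ/Δz = 0.845/79 = 0.011 kg m⁻⁴
The largest gradient is in the 106–152 m interval — the pycnocline.

106–152 m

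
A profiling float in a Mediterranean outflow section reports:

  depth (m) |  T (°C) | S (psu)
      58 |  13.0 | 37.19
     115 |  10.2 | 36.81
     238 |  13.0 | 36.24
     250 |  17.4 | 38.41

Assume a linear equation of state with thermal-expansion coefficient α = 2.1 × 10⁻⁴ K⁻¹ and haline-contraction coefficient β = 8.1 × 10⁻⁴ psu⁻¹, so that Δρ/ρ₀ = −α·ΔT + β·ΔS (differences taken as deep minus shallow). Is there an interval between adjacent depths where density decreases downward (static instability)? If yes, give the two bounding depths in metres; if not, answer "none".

Evaluate Δρ/ρ₀ = −αΔT + βΔS across each adjacent pair:
  58–115 m: −αΔT+βΔS = −(2.1 × 10⁻⁴)(-2.8)+(8.1 × 10⁻⁴)(-0.38) = 2.8 × 10⁻⁴ → stable
  115–238 m: −αΔT+βΔS = −(2.1 × 10⁻⁴)(+2.8)+(8.1 × 10⁻⁴)(-0.57) = -1.0 × 10⁻³ → UNSTABLE
  238–250 m: −αΔT+βΔS = −(2.1 × 10⁻⁴)(+4.4)+(8.1 × 10⁻⁴)(+2.17) = 8.3 × 10⁻⁴ → stable
The 115–238 m interval has Δρ < 0: lighter water underlies denser water.

115–238 m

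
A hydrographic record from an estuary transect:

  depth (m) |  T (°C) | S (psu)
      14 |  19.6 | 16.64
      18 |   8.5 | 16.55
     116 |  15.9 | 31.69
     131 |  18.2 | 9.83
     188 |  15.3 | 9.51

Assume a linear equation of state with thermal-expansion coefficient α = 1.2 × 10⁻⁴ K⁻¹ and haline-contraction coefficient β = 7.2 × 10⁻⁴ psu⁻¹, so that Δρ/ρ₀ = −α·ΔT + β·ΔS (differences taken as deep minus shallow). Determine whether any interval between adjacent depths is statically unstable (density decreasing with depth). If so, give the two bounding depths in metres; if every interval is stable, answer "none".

116–131 m

Evaluate Δρ/ρ₀ = −αΔT + βΔS across each adjacent pair:
  14–18 m: −αΔT+βΔS = −(1.2 × 10⁻⁴)(-11.1)+(7.2 × 10⁻⁴)(-0.09) = 1.3 × 10⁻³ → stable
  18–116 m: −αΔT+βΔS = −(1.2 × 10⁻⁴)(+7.4)+(7.2 × 10⁻⁴)(+15.14) = 0.010 → stable
  116–131 m: −αΔT+βΔS = −(1.2 × 10⁻⁴)(+2.3)+(7.2 × 10⁻⁴)(-21.86) = -0.016 → UNSTABLE
  131–188 m: −αΔT+βΔS = −(1.2 × 10⁻⁴)(-2.9)+(7.2 × 10⁻⁴)(-0.32) = 1.2 × 10⁻⁴ → stable
The 116–131 m interval has Δρ < 0: lighter water underlies denser water.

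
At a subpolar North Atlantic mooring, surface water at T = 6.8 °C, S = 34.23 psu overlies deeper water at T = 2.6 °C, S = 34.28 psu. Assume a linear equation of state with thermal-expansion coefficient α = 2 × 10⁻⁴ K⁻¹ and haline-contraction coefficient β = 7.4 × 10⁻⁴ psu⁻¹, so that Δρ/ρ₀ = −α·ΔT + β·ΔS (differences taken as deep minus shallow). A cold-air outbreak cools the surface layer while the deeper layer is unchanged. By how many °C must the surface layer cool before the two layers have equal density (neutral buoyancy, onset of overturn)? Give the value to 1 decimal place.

Neutral buoyancy requires Δρ = 0, i.e. −α(T_deep − T_surf′) + β(S_deep − S_surf) = 0.
T_surf′ = T_deep − (β/α)·ΔS = 2.6 − (7.4 × 10⁻⁴/2 × 10⁻⁴)·(+0.05) = 2.415 °C.
Cooling required: 6.8 − (2.415) = 4.385 °C.

4.4 °C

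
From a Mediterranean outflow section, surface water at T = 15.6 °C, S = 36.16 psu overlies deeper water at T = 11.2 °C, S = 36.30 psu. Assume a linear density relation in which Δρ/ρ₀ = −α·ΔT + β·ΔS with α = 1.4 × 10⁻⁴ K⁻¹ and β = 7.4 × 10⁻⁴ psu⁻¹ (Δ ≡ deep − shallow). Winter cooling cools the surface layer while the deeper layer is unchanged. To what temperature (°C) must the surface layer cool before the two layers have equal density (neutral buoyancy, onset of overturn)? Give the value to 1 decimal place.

10.5 °C

Neutral buoyancy requires Δρ = 0, i.e. −α(T_deep − T_surf′) + β(S_deep − S_surf) = 0.
T_surf′ = T_deep − (β/α)·ΔS = 11.2 − (7.4 × 10⁻⁴/1.4 × 10⁻⁴)·(+0.14) = 10.460 °C.
Cooling required: 15.6 − (10.460) = 5.140 °C.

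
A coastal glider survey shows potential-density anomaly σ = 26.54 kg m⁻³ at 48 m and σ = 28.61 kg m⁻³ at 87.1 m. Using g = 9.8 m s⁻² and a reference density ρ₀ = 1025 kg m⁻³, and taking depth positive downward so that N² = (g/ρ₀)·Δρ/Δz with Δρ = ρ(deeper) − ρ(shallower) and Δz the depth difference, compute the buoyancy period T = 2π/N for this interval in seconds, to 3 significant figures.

Δρ = 1028.61 − 1026.54 = 2.07 kg m⁻³ over Δz = 87.1 − 48 = 39.1 m.
N² = (9.8/1025) × (2.07/39.1) = 5.0617 × 10⁻⁴ s⁻².
N = √(5.0617 × 10⁻⁴) = 0.022498 rad s⁻¹, so T = 2π/N = 279.28 s ≈ 279 s.
N² > 0, so the interval is statically stable.

279 s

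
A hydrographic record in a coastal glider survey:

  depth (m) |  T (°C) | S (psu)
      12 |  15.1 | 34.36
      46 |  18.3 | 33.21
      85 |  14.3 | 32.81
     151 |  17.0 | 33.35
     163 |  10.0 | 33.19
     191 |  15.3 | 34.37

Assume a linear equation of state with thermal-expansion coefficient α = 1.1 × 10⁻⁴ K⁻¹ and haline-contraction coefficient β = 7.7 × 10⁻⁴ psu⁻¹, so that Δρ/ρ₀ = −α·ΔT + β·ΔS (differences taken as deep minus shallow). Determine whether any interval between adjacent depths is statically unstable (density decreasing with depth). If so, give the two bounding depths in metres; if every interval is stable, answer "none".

Evaluate Δρ/ρ₀ = −αΔT + βΔS across each adjacent pair:
  12–46 m: −αΔT+βΔS = −(1.1 × 10⁻⁴)(+3.2)+(7.7 × 10⁻⁴)(-1.15) = -1.2 × 10⁻³ → UNSTABLE
  46–85 m: −αΔT+βΔS = −(1.1 × 10⁻⁴)(-4.0)+(7.7 × 10⁻⁴)(-0.40) = 1.3 × 10⁻⁴ → stable
  85–151 m: −αΔT+βΔS = −(1.1 × 10⁻⁴)(+2.7)+(7.7 × 10⁻⁴)(+0.54) = 1.2 × 10⁻⁴ → stable
  151–163 m: −αΔT+βΔS = −(1.1 × 10⁻⁴)(-7.0)+(7.7 × 10⁻⁴)(-0.16) = 6.5 × 10⁻⁴ → stable
  163–191 m: −αΔT+βΔS = −(1.1 × 10⁻⁴)(+5.3)+(7.7 × 10⁻⁴)(+1.18) = 3.3 × 10⁻⁴ → stable
The 12–46 m interval has Δρ < 0: lighter water underlies denser water.

12–46 m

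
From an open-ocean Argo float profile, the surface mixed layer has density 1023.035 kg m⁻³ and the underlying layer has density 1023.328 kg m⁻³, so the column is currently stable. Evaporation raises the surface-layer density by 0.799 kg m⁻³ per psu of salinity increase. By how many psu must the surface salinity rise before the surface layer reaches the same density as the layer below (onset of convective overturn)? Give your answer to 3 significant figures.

0.367 psu

Density deficit of the surface layer: 1023.328 − 1023.035 = 0.293 kg m⁻³.
Required change = 0.293 / 0.799 = 0.367 psu.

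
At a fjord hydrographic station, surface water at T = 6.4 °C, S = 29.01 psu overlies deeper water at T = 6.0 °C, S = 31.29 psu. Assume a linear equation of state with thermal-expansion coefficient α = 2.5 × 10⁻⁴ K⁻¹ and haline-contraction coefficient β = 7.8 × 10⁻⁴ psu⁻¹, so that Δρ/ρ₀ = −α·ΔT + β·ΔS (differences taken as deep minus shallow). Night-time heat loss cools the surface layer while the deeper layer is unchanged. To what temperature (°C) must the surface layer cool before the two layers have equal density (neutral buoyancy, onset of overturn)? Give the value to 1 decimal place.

Neutral buoyancy requires Δρ = 0, i.e. −α(T_deep − T_surf′) + β(S_deep − S_surf) = 0.
T_surf′ = T_deep − (β/α)·ΔS = 6.0 − (7.8 × 10⁻⁴/2.5 × 10⁻⁴)·(+2.28) = -1.114 °C.
Cooling required: 6.4 − (-1.114) = 7.514 °C.

-1.1 °C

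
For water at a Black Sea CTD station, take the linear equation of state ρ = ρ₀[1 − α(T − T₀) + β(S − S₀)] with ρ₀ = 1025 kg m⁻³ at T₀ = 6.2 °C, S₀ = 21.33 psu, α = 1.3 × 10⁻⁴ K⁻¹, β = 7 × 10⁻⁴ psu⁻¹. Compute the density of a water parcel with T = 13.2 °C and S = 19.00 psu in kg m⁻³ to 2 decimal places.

1022.40 kg m⁻³

T − T₀ = +7.0 K, S − S₀ = -2.33 psu.
Bracket = 1 − α·(+7.0) + β·(-2.33) = 1 + (-2.541 × 10⁻³) = 0.9974590.
ρ = 1025 × 0.9974590 = 1022.40 kg m⁻³.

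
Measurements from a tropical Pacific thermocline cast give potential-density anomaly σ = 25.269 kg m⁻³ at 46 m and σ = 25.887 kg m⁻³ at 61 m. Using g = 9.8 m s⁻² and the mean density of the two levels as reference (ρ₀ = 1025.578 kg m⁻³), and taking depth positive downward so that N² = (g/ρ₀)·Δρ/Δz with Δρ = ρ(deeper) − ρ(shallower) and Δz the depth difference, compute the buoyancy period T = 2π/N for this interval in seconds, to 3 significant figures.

317 s

Δρ = 1025.887 − 1025.269 = 0.618 kg m⁻³ over Δz = 61 − 46 = 15 m.
N² = (9.8/1025.578) × (0.618/15) = 3.9369 × 10⁻⁴ s⁻².
N = √(3.9369 × 10⁻⁴) = 0.019842 rad s⁻¹, so T = 2π/N = 316.66 s ≈ 317 s.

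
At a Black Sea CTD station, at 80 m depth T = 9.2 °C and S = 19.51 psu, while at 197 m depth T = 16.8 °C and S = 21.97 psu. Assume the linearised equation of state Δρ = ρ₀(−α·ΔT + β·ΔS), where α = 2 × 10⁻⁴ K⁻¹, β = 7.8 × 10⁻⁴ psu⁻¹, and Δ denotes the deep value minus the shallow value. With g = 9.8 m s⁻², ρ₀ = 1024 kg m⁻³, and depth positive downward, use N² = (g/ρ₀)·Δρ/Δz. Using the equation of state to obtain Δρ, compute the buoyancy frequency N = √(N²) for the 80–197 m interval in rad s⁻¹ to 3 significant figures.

ΔT = +7.6 K, ΔS = +2.46 psu (deep − shallow).
Δρ/ρ₀ = −αΔT + βΔS = -1.52 × 10⁻³ + 1.9188 × 10⁻³ = 3.988 × 10⁻⁴, so Δρ ≈ 0.4084 kg m⁻³.
N² = (g/ρ₀)·Δρ/Δz = g·(Δρ/ρ₀)/Δz = 9.8 × 3.988 × 10⁻⁴ / 117 = 3.3404 × 10⁻⁵ s⁻².
N = √(3.3404 × 10⁻⁵) = 5.7796 × 10⁻³ rad s⁻¹ ≈ 5.78 × 10⁻³ rad s⁻¹.

5.78 × 10⁻³ rad s⁻¹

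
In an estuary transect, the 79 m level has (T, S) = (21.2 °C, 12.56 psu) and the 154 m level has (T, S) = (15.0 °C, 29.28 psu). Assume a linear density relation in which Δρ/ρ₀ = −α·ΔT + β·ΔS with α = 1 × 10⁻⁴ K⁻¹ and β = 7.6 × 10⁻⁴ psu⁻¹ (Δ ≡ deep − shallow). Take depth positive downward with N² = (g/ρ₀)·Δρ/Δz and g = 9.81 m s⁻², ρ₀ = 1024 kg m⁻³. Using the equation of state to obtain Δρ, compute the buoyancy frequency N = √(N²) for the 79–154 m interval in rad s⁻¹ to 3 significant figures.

ΔT = -6.2 K, ΔS = +16.72 psu (deep − shallow).
Δρ/ρ₀ = −αΔT + βΔS = 6.20 × 10⁻⁴ + 0.0127072 = 0.0133272, so Δρ ≈ 13.65 kg m⁻³.
N² = (g/ρ₀)·Δρ/Δz = g·(Δρ/ρ₀)/Δz = 9.81 × 0.0133272 / 75 = 1.7432 × 10⁻³ s⁻².
N = √(1.7432 × 10⁻³) = 0.041752 rad s⁻¹ ≈ 0.0418 rad s⁻¹.

0.0418 rad s⁻¹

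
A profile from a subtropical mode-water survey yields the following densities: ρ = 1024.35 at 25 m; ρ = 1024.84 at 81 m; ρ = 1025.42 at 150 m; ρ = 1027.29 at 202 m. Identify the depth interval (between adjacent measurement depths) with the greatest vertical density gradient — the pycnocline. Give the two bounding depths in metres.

Compute the density gradient over each adjacent pair:
  25–81 m: Δρ/Δz = 0.49/56 = 8.7 × 10⁻³ kg m⁻⁴
  81–150 m: Δρ/Δz = 0.58/69 = 8.4 × 10⁻³ kg m⁻⁴
  150–202 m: Δρ/Δz = 1.87/52 = 0.036 kg m⁻⁴
The largest gradient is in the 150–202 m interval — the pycnocline.

150–202 m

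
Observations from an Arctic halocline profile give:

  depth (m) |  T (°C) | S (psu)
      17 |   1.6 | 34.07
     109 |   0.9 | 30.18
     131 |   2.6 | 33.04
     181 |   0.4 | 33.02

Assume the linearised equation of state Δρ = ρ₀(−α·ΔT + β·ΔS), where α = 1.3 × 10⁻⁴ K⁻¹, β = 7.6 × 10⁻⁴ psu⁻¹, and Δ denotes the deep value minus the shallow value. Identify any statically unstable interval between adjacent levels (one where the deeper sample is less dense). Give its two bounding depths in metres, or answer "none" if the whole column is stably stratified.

17–109 m

Evaluate Δρ/ρ₀ = −αΔT + βΔS across each adjacent pair:
  17–109 m: −αΔT+βΔS = −(1.3 × 10⁻⁴)(-0.7)+(7.6 × 10⁻⁴)(-3.89) = -2.9 × 10⁻³ → UNSTABLE
  109–131 m: −αΔT+βΔS = −(1.3 × 10⁻⁴)(+1.7)+(7.6 × 10⁻⁴)(+2.86) = 2.0 × 10⁻³ → stable
  131–181 m: −αΔT+βΔS = −(1.3 × 10⁻⁴)(-2.2)+(7.6 × 10⁻⁴)(-0.02) = 2.7 × 10⁻⁴ → stable
The 17–109 m interval has Δρ < 0: lighter water underlies denser water.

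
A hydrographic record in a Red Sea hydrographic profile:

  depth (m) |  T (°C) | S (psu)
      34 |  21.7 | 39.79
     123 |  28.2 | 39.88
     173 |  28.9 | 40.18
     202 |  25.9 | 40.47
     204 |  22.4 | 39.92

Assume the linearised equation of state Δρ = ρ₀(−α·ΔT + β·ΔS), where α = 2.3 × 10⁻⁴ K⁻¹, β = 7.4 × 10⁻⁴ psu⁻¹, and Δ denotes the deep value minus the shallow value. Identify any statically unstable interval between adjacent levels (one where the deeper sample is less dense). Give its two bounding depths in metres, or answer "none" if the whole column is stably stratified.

Evaluate Δρ/ρ₀ = −αΔT + βΔS across each adjacent pair:
  34–123 m: −αΔT+βΔS = −(2.3 × 10⁻⁴)(+6.5)+(7.4 × 10⁻⁴)(+0.09) = -1.4 × 10⁻³ → UNSTABLE
  123–173 m: −αΔT+βΔS = −(2.3 × 10⁻⁴)(+0.7)+(7.4 × 10⁻⁴)(+0.30) = 6.1 × 10⁻⁵ → stable
  173–202 m: −αΔT+βΔS = −(2.3 × 10⁻⁴)(-3.0)+(7.4 × 10⁻⁴)(+0.29) = 9.0 × 10⁻⁴ → stable
  202–204 m: −αΔT+βΔS = −(2.3 × 10⁻⁴)(-3.5)+(7.4 × 10⁻⁴)(-0.55) = 4.0 × 10⁻⁴ → stable
The 34–123 m interval has Δρ < 0: lighter water underlies denser water.

34–123 m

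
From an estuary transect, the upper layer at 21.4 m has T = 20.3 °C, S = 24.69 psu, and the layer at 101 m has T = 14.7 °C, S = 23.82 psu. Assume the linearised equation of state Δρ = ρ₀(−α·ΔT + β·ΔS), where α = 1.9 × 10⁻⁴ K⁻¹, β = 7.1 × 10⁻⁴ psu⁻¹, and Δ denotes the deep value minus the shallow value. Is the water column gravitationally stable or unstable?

stable

ΔT = 14.7 − 20.3 = -5.6 K and ΔS = 23.82 − 24.69 = -0.87 psu (deep − shallow).
−αΔT = 1.064 × 10⁻³; βΔS = -6.177 × 10⁻⁴; sum Δρ/ρ₀ = 4.463 × 10⁻⁴.
Δρ/ρ₀ > 0, so Δρ > 0: deeper water is denser → statically stable.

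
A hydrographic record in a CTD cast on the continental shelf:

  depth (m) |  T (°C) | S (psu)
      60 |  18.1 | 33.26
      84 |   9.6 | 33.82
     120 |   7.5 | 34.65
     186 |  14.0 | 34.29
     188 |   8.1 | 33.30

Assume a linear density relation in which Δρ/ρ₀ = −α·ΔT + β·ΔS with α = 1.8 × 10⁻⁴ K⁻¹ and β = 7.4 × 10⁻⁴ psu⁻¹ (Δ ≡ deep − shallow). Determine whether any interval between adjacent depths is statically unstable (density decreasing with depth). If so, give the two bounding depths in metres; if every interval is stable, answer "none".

120–186 m

Evaluate Δρ/ρ₀ = −αΔT + βΔS across each adjacent pair:
  60–84 m: −αΔT+βΔS = −(1.8 × 10⁻⁴)(-8.5)+(7.4 × 10⁻⁴)(+0.56) = 1.9 × 10⁻³ → stable
  84–120 m: −αΔT+βΔS = −(1.8 × 10⁻⁴)(-2.1)+(7.4 × 10⁻⁴)(+0.83) = 9.9 × 10⁻⁴ → stable
  120–186 m: −αΔT+βΔS = −(1.8 × 10⁻⁴)(+6.5)+(7.4 × 10⁻⁴)(-0.36) = -1.4 × 10⁻³ → UNSTABLE
  186–188 m: −αΔT+βΔS = −(1.8 × 10⁻⁴)(-5.9)+(7.4 × 10⁻⁴)(-0.99) = 3.3 × 10⁻⁴ → stable
The 120–186 m interval has Δρ < 0: lighter water underlies denser water.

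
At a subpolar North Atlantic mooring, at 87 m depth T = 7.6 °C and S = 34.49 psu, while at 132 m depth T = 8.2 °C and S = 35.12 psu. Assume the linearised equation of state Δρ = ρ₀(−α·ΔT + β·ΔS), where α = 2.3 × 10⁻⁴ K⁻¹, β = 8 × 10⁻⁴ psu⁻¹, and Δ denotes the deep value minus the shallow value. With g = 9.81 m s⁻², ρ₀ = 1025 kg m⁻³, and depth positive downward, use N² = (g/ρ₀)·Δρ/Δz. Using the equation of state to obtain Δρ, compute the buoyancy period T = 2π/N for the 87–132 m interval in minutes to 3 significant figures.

11.7 min

ΔT = +0.6 K, ΔS = +0.63 psu (deep − shallow).
Δρ/ρ₀ = −αΔT + βΔS = -1.38 × 10⁻⁴ + 5.04 × 10⁻⁴ = 3.66 × 10⁻⁴, so Δρ ≈ 0.3751 kg m⁻³.
N² = (g/ρ₀)·Δρ/Δz = g·(Δρ/ρ₀)/Δz = 9.81 × 3.66 × 10⁻⁴ / 45 = 7.9788 × 10⁻⁵ s⁻².
N = √(7.9788 × 10⁻⁵) = 8.9324 × 10⁻³ rad s⁻¹ → T = 2π/N = 703.42 s = 11.724 min ≈ 11.7 min.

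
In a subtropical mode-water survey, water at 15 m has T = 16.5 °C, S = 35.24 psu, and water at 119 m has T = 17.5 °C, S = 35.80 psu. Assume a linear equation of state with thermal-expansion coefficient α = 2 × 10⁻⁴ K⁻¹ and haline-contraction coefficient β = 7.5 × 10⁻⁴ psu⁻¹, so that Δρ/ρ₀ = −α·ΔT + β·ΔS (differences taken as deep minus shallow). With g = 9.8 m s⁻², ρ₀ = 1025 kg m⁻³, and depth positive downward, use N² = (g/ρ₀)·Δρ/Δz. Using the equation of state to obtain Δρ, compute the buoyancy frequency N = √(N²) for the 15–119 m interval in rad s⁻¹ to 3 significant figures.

ΔT = +1.0 K, ΔS = +0.56 psu (deep − shallow).
Δρ/ρ₀ = −αΔT + βΔS = -2.00 × 10⁻⁴ + 4.20 × 10⁻⁴ = 2.20 × 10⁻⁴, so Δρ ≈ 0.2255 kg m⁻³.
N² = (g/ρ₀)·Δρ/Δz = g·(Δρ/ρ₀)/Δz = 9.8 × 2.20 × 10⁻⁴ / 104 = 2.0731 × 10⁻⁵ s⁻².
N = √(2.0731 × 10⁻⁵) = 4.5531 × 10⁻³ rad s⁻¹ ≈ 4.55 × 10⁻³ rad s⁻¹.

4.55 × 10⁻³ rad s⁻¹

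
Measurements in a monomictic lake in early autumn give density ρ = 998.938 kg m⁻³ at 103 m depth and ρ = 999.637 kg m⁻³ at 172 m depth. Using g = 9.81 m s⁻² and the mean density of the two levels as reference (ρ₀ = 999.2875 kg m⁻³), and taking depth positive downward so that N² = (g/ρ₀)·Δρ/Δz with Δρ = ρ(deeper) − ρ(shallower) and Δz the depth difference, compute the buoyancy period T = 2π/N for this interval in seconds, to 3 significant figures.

Δρ = 999.637 − 998.938 = 0.699 kg m⁻³ over Δz = 172 − 103 = 69 m.
N² = (9.81/999.2875) × (0.699/69) = 9.9450 × 10⁻⁵ s⁻².
N = √(9.9450 × 10⁻⁵) = 9.9725 × 10⁻³ rad s⁻¹, so T = 2π/N = 630.05 s ≈ 630 s.

630 s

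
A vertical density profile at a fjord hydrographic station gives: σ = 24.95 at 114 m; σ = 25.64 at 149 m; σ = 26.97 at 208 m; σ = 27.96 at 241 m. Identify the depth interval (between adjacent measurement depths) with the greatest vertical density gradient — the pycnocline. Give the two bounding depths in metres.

Compute the density gradient over each adjacent pair:
  114–149 m: Δρ/Δz = 0.69/35 = 0.020 kg m⁻⁴
  149–208 m: Δρ/Δz = 1.33/59 = 0.023 kg m⁻⁴
  208–241 m: Δρ/Δz = 0.99/33 = 0.030 kg m⁻⁴
The largest gradient is in the 208–241 m interval — the pycnocline.

208–241 m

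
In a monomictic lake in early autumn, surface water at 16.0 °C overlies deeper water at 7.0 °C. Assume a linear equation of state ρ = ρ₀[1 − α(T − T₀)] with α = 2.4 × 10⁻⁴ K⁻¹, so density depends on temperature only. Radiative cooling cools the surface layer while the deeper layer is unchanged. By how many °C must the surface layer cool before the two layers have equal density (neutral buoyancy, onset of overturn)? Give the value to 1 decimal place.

9.0 °C

With temperature the only control, equal density requires T_surf′ = T_deep.
T_surf′ = 7.0 °C.
Cooling required: 16.0 − 7.0 = 9.0 °C.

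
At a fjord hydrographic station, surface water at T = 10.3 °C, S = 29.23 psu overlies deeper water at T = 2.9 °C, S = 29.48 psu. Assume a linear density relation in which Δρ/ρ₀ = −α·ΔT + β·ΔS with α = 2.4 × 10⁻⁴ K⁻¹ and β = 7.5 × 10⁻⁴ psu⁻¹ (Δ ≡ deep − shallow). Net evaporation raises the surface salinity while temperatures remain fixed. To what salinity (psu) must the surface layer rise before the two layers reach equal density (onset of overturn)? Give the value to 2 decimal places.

31.85 psu

Neutral buoyancy requires −α(T_deep − T_surf) + β(S_deep − S_surf′) = 0.
S_surf′ = S_deep − (α/β)·ΔT = 29.48 − (2.4 × 10⁻⁴/7.5 × 10⁻⁴)·(-7.4) = 31.8480 psu.
Increase required: 31.8480 − 29.23 = 2.6180 psu.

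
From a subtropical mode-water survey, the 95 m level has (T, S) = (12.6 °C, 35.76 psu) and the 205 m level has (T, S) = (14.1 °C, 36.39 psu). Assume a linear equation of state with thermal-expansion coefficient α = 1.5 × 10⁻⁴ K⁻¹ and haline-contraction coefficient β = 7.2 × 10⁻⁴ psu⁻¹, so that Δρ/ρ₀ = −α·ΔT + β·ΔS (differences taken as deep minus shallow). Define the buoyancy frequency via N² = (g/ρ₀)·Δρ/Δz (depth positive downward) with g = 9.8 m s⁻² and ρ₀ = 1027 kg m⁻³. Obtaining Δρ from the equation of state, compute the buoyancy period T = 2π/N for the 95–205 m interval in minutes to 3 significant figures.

ΔT = +1.5 K, ΔS = +0.63 psu (deep − shallow).
Δρ/ρ₀ = −αΔT + βΔS = -2.25 × 10⁻⁴ + 4.536 × 10⁻⁴ = 2.286 × 10⁻⁴, so Δρ ≈ 0.2348 kg m⁻³.
N² = (g/ρ₀)·Δρ/Δz = g·(Δρ/ρ₀)/Δz = 9.8 × 2.286 × 10⁻⁴ / 110 = 2.0366 × 10⁻⁵ s⁻².
N = √(2.0366 × 10⁻⁵) = 4.5129 × 10⁻³ rad s⁻¹ → T = 2π/N = 1.3923 × 10³ s = 23.205 min ≈ 23.2 min.

23.2 min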